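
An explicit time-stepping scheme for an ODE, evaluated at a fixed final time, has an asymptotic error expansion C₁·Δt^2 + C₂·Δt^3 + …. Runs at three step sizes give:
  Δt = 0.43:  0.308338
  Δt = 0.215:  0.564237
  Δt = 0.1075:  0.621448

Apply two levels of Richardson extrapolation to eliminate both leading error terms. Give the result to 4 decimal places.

0.6392

First eliminate the Δt^2 term (factor 2^2 = 4):
  B₁ = (4·0.564237 − 0.308338)/3 = 0.649537
  B₂ = (4·0.621448 − 0.564237)/3 = 0.640518
Then eliminate the Δt^3 term (factor 2^3 = 8):
  (8·0.640518 − 0.649537)/7 = 0.639230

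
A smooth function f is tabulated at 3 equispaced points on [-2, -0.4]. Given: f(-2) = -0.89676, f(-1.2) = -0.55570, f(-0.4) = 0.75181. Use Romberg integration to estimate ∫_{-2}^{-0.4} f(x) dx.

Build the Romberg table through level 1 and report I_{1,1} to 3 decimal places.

I_{0,0} (trapezoid, 1 panel, h=1.6000): -0.11596
I_{1,0} (trapezoid, 2 panels, h=0.8000): -0.50254
I_{1,1} = -0.50254 + (-0.50254 − (-0.11596))/3 = -0.63140

-0.631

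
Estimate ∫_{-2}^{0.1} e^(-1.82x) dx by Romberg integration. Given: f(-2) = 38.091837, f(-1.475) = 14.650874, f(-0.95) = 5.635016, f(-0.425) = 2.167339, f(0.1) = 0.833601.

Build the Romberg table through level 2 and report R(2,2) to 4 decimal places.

R(0,0) (trapezoid, 1 panel, h=2.1000): 40.871710
R(1,0) (trapezoid, 2 panels, h=1.0500): 26.352622
R(2,0) (trapezoid, 4 panels, h=0.5250): 22.005873
R(1,1) = 26.352622 + (26.352622 − 40.871710)/3 = 21.512926
R(2,1) = 22.005873 + (22.005873 − 26.352622)/3 = 20.556957
R(2,2) = 20.556957 + (20.556957 − 21.512926)/15 = 20.493226

20.4932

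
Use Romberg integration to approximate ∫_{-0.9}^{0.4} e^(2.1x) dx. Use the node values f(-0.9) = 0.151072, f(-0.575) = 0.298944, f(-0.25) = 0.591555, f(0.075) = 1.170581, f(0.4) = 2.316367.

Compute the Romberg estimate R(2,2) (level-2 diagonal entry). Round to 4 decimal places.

R(0,0) (trapezoid, 1 panel, h=1.3000): 1.603835
R(1,0) (trapezoid, 2 panels, h=0.6500): 1.186428
R(2,0) (trapezoid, 4 panels, h=0.3250): 1.070810
R(1,1) = 1.186428 + (1.186428 − 1.603835)/3 = 1.047292
R(2,1) = 1.070810 + (1.070810 − 1.186428)/3 = 1.032271
R(2,2) = 1.032271 + (1.032271 − 1.047292)/15 = 1.031270

1.0313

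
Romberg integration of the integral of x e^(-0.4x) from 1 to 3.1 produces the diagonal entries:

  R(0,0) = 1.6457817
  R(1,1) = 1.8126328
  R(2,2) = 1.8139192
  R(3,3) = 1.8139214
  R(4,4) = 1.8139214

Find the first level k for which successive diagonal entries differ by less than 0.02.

|R(1,1) − R(0,0)| = 0.1668511 ≥ 0.02
|R(2,2) − R(1,1)| = 0.0012864 < 0.02

k = 2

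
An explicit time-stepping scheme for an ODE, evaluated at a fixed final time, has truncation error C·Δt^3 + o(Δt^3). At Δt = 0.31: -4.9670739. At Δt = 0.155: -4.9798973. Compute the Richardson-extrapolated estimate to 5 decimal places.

-4.98173

The leading error scales as Δt^3; refining by a factor of 2 reduces it by 2^3 = 8.
Extrapolated value = (8·A(Δt/2) − A(Δt)) / (8 − 1)
= (8·(-4.9798973) − (-4.9670739)) / 7
= -34.8721045 / 7 = -4.9817292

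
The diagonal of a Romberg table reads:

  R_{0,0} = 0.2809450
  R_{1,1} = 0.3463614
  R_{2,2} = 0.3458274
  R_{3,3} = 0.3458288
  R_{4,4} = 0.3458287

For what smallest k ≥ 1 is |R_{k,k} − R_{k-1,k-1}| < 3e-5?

k = 3

|R_{1,1} − R_{0,0}| = 0.0654164 ≥ 3e-5
|R_{2,2} − R_{1,1}| = 0.0005340 ≥ 3e-5
|R_{3,3} − R_{2,2}| = 0.0000014 < 3e-5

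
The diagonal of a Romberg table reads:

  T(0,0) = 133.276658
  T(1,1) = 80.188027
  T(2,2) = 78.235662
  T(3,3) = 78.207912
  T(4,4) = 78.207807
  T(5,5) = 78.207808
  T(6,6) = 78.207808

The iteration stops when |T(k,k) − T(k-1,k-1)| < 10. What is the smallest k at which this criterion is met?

k = 2

|T(1,1) − T(0,0)| = 53.088631 ≥ 10
|T(2,2) − T(1,1)| = 1.952365 < 10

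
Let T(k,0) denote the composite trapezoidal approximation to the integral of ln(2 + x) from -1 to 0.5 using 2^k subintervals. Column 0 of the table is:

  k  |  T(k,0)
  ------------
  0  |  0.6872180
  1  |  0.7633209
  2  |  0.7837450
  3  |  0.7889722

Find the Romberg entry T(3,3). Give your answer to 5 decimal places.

T(1,1) = 0.7633209 + (0.7633209 − 0.6872180)/3 = 0.7886885
T(2,1) = (4·0.7837450 − 0.7633209) / 3 = 0.7905530
T(3,1) = 0.7889722 + (0.7889722 − 0.7837450)/3 = 0.7907146
T(2,2) = (16·0.7905530 − 0.7886885) / 15 = 0.7906773
T(3,2) = (16·0.7907146 − 0.7905530) / 15 = 0.7907254
T(3,3) = 0.7907254 + (0.7907254 − 0.7906773)/63 = 0.7907262

0.79073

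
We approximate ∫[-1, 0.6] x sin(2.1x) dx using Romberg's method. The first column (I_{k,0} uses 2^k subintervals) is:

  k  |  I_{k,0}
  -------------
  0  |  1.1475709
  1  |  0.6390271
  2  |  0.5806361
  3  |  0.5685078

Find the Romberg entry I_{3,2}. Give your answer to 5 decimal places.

I_{2,1} = (4·0.5806361 − 0.6390271) / 3 = 0.5611724
I_{3,1} = 0.5685078 + (0.5685078 − 0.5806361)/3 = 0.5644650
I_{3,2} = (16·0.5644650 − 0.5611724) / 15 = 0.5646845

0.56468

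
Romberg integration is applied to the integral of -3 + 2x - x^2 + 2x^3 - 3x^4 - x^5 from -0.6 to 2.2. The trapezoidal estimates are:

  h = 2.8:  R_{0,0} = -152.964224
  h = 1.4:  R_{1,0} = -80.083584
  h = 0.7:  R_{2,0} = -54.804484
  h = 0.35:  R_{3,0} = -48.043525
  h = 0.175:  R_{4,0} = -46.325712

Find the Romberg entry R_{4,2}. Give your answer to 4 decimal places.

R_{3,1} = (4·(-48.043525) − (-54.804484)) / 3 = -45.789872
R_{4,1} = (4·(-46.325712) − (-48.043525)) / 3 = -45.753108
R_{4,2} = -45.753108 + (-45.753108 − (-45.789872))/15 = -45.750657
(Column j=1 coincides with Simpson's rule on the same nodes.)

-45.7507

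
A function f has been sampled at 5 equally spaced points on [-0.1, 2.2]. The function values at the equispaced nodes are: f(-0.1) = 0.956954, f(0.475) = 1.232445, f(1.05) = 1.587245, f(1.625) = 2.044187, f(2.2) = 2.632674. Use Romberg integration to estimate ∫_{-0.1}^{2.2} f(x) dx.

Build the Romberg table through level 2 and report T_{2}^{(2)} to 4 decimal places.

T_{0}^{(0)} (trapezoid, 1 panel, h=2.3000): 4.128072
T_{1}^{(0)} (trapezoid, 2 panels, h=1.1500): 3.889368
T_{2}^{(0)} (trapezoid, 4 panels, h=0.5750): 3.828747
T_{1}^{(1)} = 3.889368 + (3.889368 − 4.128072)/3 = 3.809800
T_{2}^{(1)} = 3.828747 + (3.828747 − 3.889368)/3 = 3.808540
T_{2}^{(2)} = 3.808540 + (3.808540 − 3.809800)/15 = 3.808456

3.8085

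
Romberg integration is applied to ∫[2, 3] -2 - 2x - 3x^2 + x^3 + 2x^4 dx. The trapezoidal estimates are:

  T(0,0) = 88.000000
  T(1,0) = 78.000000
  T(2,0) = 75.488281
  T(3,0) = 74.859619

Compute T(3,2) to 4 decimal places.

74.6500

Richardson extrapolation on the trapezoidal column (denominator 4−1=3):
T(2,1) = (4·75.488281 − 78.000000) / 3 = 74.651041
T(3,1) = 74.859619 + (74.859619 − 75.488281)/3 = 74.650065
T(3,2) = 74.650065 + (74.650065 − 74.651041)/15 = 74.650000
(Column j=1 coincides with Simpson's rule on the same nodes.)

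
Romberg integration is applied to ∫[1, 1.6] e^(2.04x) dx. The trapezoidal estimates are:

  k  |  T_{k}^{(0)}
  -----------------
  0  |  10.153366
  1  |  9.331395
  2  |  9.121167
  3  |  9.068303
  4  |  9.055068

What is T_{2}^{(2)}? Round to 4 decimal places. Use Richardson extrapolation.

Richardson extrapolation on the trapezoidal column (denominator 4−1=3):
T_{1}^{(1)} = (4·9.331395 − 10.153366) / 3 = 9.057405
T_{2}^{(1)} = (4·9.121167 − 9.331395) / 3 = 9.051091
T_{2}^{(2)} = (16·9.051091 − 9.057405) / 15 = 9.050670
(Column j=1 coincides with Simpson's rule on the same nodes.)

9.0507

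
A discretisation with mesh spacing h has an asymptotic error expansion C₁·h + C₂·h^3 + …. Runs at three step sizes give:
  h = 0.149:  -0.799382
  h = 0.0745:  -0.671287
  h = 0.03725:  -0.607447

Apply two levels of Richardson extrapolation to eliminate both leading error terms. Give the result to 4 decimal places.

First eliminate the h term (factor 2^1 = 2):
  B₁ = (2·(-0.671287) − (-0.799382))/1 = -0.543192
  B₂ = (2·(-0.607447) − (-0.671287))/1 = -0.543607
Then eliminate the h^3 term (factor 2^3 = 8):
  (8·(-0.543607) − (-0.543192))/7 = -0.543666

-0.5437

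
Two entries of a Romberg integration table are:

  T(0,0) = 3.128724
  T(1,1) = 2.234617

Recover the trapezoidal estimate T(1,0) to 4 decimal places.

From T(1,1) = (4·T(1,0) − T(0,0))/3, solve for T(1,0):
4·T(1,0) = 3·2.234617 + 3.128724 = 9.832575
T(1,0) = 2.458144

2.4581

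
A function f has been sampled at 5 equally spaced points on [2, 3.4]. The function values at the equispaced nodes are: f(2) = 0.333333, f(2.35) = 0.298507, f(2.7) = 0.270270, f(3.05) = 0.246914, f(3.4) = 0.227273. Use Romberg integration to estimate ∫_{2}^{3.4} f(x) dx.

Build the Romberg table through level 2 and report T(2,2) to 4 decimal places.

T(0,0) (trapezoid, 1 panel, h=1.4000): 0.392424
T(1,0) (trapezoid, 2 panels, h=0.7000): 0.385401
T(2,0) (trapezoid, 4 panels, h=0.3500): 0.383598
T(1,1) = 0.385401 + (0.385401 − 0.392424)/3 = 0.383060
T(2,1) = 0.383598 + (0.383598 − 0.385401)/3 = 0.382997
T(2,2) = 0.382997 + (0.382997 − 0.383060)/15 = 0.382993

0.3830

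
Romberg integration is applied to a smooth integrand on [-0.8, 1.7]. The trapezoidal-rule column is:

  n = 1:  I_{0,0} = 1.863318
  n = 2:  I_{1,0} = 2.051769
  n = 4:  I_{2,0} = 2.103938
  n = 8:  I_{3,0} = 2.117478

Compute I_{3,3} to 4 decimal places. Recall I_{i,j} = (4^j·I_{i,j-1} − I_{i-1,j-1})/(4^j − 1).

I_{1,1} = (4·2.051769 − 1.863318) / 3 = 2.114586
I_{2,1} = 2.103938 + (2.103938 − 2.051769)/3 = 2.121328
I_{3,1} = 2.117478 + (2.117478 − 2.103938)/3 = 2.121991
I_{2,2} = 2.121328 + (2.121328 − 2.114586)/15 = 2.121777
I_{3,2} = 2.121991 + (2.121991 − 2.121328)/15 = 2.122035
I_{3,3} = 2.122035 + (2.122035 − 2.121777)/63 = 2.122039

2.1220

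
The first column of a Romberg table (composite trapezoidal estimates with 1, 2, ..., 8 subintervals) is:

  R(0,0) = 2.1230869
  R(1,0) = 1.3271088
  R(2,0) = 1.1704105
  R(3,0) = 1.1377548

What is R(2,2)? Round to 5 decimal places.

1.12194

R(1,1) = 1.3271088 + (1.3271088 − 2.1230869)/3 = 1.0617828
R(2,1) = 1.1704105 + (1.1704105 − 1.3271088)/3 = 1.1181777
R(2,2) = 1.1181777 + (1.1181777 − 1.0617828)/15 = 1.1219374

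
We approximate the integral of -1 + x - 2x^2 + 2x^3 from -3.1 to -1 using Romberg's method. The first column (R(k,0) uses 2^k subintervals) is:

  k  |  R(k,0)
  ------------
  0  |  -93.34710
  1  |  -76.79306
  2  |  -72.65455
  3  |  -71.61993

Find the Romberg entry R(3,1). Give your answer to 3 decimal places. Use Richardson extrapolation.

-71.275

Richardson extrapolation on the trapezoidal column (denominator 4−1=3):
R(3,1) = -71.61993 + (-71.61993 − (-72.65455))/3 = -71.27506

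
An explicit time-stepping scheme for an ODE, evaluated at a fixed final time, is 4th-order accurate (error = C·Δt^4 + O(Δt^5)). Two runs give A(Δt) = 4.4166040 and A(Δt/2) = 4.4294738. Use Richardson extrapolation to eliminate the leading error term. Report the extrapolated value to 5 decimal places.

4.43033

The leading error scales as Δt^4; refining by a factor of 2 reduces it by 2^4 = 16.
Extrapolated value = (16·A(Δt/2) − A(Δt)) / (16 − 1)
= (16·4.4294738 − 4.4166040) / 15
= 66.4549768 / 15 = 4.4303318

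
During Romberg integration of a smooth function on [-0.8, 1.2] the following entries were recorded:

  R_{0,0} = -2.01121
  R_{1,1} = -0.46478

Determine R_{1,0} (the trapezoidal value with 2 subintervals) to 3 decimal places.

From R_{1,1} = (4·R_{1,0} − R_{0,0})/3, solve for R_{1,0}:
4·R_{1,0} = 3·(-0.46478) + (-2.01121) = -3.40555
R_{1,0} = -0.85139

-0.851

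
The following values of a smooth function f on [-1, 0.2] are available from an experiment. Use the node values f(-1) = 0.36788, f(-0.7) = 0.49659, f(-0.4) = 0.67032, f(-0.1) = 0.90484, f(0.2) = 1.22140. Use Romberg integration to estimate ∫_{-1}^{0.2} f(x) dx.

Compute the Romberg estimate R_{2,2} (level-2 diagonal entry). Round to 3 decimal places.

R_{0,0} (trapezoid, 1 panel, h=1.2000): 0.95357
R_{1,0} (trapezoid, 2 panels, h=0.6000): 0.87898
R_{2,0} (trapezoid, 4 panels, h=0.3000): 0.85992
R_{1,1} = 0.87898 + (0.87898 − 0.95357)/3 = 0.85412
R_{2,1} = 0.85992 + (0.85992 − 0.87898)/3 = 0.85357
R_{2,2} = 0.85357 + (0.85357 − 0.85412)/15 = 0.85353

0.854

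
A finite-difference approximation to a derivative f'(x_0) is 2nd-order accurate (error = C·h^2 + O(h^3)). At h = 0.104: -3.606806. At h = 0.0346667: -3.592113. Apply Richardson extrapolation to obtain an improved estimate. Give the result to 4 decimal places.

The leading error scales as h^2; refining by a factor of 3 reduces it by 3^2 = 9.
Extrapolated value = (9·A(h/3) − A(h)) / (9 − 1)
= (9·(-3.592113) − (-3.606806)) / 8
= -28.722211 / 8 = -3.590276

-3.5903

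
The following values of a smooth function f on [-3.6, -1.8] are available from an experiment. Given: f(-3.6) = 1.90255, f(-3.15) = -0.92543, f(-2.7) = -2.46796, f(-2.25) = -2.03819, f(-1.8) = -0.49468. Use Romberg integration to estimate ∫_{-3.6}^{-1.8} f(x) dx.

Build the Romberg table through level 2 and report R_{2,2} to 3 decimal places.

-2.292

R_{0,0} (trapezoid, 1 panel, h=1.8000): 1.26708
R_{1,0} (trapezoid, 2 panels, h=0.9000): -1.58762
R_{2,0} (trapezoid, 4 panels, h=0.4500): -2.12744
R_{1,1} = -1.58762 + (-1.58762 − 1.26708)/3 = -2.53919
R_{2,1} = -2.12744 + (-2.12744 − (-1.58762))/3 = -2.30738
R_{2,2} = -2.30738 + (-2.30738 − (-2.53919))/15 = -2.29193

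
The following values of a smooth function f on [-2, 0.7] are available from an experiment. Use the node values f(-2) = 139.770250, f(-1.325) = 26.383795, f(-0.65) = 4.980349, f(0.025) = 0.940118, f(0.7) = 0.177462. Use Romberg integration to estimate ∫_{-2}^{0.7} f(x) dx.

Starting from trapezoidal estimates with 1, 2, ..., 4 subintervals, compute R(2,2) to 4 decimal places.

57.4129

R(0,0) (trapezoid, 1 panel, h=2.7000): 188.929411
R(1,0) (trapezoid, 2 panels, h=1.3500): 101.188177
R(2,0) (trapezoid, 4 panels, h=0.6750): 69.037730
R(1,1) = 101.188177 + (101.188177 − 188.929411)/3 = 71.941099
R(2,1) = 69.037730 + (69.037730 − 101.188177)/3 = 58.320914
R(2,2) = 58.320914 + (58.320914 − 71.941099)/15 = 57.412902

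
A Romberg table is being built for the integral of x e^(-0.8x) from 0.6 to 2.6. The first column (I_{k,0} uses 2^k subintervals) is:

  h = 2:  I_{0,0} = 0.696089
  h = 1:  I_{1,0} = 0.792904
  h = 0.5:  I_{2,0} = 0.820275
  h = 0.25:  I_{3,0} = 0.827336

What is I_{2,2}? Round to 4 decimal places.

0.8297

Richardson extrapolation on the trapezoidal column (denominator 4−1=3):
I_{1,1} = 0.792904 + (0.792904 − 0.696089)/3 = 0.825176
I_{2,1} = (4·0.820275 − 0.792904) / 3 = 0.829399
I_{2,2} = 0.829399 + (0.829399 − 0.825176)/15 = 0.829681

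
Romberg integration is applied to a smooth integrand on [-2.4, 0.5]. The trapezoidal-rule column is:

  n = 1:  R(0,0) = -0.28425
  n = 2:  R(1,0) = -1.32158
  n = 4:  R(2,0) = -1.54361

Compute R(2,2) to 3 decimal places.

R(1,1) = (4·(-1.32158) − (-0.28425)) / 3 = -1.66736
R(2,1) = -1.54361 + (-1.54361 − (-1.32158))/3 = -1.61762
R(2,2) = -1.61762 + (-1.61762 − (-1.66736))/15 = -1.61430
(Column j=1 coincides with Simpson's rule on the same nodes.)

-1.614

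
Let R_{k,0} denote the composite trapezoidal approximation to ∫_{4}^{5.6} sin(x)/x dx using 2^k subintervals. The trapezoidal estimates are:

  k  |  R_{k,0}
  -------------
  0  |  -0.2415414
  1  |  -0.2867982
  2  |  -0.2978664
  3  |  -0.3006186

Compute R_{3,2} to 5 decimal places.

-0.30153

Richardson extrapolation on the trapezoidal column (denominator 4−1=3):
R_{2,1} = -0.2978664 + (-0.2978664 − (-0.2867982))/3 = -0.3015558
R_{3,1} = (4·(-0.3006186) − (-0.2978664)) / 3 = -0.3015360
R_{3,2} = -0.3015360 + (-0.3015360 − (-0.3015558))/15 = -0.3015347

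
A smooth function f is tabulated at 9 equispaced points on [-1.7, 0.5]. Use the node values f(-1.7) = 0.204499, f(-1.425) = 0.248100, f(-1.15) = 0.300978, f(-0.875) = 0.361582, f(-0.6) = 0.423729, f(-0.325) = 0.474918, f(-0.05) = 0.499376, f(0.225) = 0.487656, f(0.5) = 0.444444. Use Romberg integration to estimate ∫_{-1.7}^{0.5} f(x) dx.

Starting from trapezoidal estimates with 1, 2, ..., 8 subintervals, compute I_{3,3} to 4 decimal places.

0.8603

I_{0,0} (trapezoid, 1 panel, h=2.2000): 0.713837
I_{1,0} (trapezoid, 2 panels, h=1.1000): 0.823021
I_{2,0} (trapezoid, 4 panels, h=0.5500): 0.851705
I_{3,0} (trapezoid, 8 panels, h=0.2750): 0.858223
I_{1,1} = 0.823021 + (0.823021 − 0.713837)/3 = 0.859416
I_{2,1} = 0.851705 + (0.851705 − 0.823021)/3 = 0.861266
I_{3,1} = 0.858223 + (0.858223 − 0.851705)/3 = 0.860396
I_{2,2} = 0.861266 + (0.861266 − 0.859416)/15 = 0.861389
I_{3,2} = 0.860396 + (0.860396 − 0.861266)/15 = 0.860338
I_{3,3} = 0.860338 + (0.860338 − 0.861389)/63 = 0.860321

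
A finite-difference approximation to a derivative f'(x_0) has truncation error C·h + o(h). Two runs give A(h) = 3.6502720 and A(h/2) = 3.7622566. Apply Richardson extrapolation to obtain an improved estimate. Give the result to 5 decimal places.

3.87424

The leading error scales as h; refining by a factor of 2 reduces it by 2^1 = 2.
Extrapolated value = (2·A(h/2) − A(h)) / (2 − 1)
= (2·3.7622566 − 3.6502720) / 1
= 3.8742412 / 1 = 3.8742412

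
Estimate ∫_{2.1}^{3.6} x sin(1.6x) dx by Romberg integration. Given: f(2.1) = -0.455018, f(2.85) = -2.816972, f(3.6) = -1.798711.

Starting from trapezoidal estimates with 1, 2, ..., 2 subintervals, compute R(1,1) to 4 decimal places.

R(0,0) (trapezoid, 1 panel, h=1.5000): -1.690297
R(1,0) (trapezoid, 2 panels, h=0.7500): -2.957877
R(1,1) = -2.957877 + (-2.957877 − (-1.690297))/3 = -3.380404

-3.3804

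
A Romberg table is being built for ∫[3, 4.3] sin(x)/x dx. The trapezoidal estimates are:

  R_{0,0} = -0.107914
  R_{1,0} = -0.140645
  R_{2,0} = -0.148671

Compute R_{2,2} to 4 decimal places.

R_{1,1} = -0.140645 + (-0.140645 − (-0.107914))/3 = -0.151555
R_{2,1} = (4·(-0.148671) − (-0.140645)) / 3 = -0.151346
R_{2,2} = -0.151346 + (-0.151346 − (-0.151555))/15 = -0.151332

-0.1513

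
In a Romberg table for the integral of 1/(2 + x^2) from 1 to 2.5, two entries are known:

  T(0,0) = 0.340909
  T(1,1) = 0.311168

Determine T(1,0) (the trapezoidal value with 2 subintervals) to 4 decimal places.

From T(1,1) = (4·T(1,0) − T(0,0))/3, solve for T(1,0):
4·T(1,0) = 3·0.311168 + 0.340909 = 1.274413
T(1,0) = 0.318603

0.3186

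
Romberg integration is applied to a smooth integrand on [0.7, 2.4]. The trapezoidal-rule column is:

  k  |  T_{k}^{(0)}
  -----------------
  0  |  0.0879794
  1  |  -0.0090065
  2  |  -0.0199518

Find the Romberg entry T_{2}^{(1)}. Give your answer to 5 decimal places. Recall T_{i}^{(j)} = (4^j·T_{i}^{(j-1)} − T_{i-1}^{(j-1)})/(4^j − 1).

Richardson extrapolation on the trapezoidal column (denominator 4−1=3):
T_{2}^{(1)} = -0.0199518 + (-0.0199518 − (-0.0090065))/3 = -0.0236002
(Column j=1 coincides with Simpson's rule on the same nodes.)

-0.02360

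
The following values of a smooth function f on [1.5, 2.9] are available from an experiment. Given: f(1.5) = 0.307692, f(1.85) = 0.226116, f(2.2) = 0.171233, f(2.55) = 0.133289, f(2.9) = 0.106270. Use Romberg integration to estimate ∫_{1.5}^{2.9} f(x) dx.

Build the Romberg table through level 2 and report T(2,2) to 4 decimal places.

T(0,0) (trapezoid, 1 panel, h=1.4000): 0.289773
T(1,0) (trapezoid, 2 panels, h=0.7000): 0.264750
T(2,0) (trapezoid, 4 panels, h=0.3500): 0.258167
T(1,1) = 0.264750 + (0.264750 − 0.289773)/3 = 0.256409
T(2,1) = 0.258167 + (0.258167 − 0.264750)/3 = 0.255973
T(2,2) = 0.255973 + (0.255973 − 0.256409)/15 = 0.255944

0.2559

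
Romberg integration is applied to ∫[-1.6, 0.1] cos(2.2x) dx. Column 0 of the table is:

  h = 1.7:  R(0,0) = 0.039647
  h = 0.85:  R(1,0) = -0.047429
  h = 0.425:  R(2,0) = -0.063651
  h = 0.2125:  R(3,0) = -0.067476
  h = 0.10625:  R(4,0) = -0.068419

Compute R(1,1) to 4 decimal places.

Richardson extrapolation on the trapezoidal column (denominator 4−1=3):
R(1,1) = (4·(-0.047429) − 0.039647) / 3 = -0.076454

-0.0765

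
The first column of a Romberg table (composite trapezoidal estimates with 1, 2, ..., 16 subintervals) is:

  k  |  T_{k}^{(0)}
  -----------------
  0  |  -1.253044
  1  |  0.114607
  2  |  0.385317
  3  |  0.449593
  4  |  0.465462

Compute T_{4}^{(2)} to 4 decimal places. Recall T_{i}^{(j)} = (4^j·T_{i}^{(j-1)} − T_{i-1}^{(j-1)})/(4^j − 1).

Richardson extrapolation on the trapezoidal column (denominator 4−1=3):
T_{3}^{(1)} = 0.449593 + (0.449593 − 0.385317)/3 = 0.471018
T_{4}^{(1)} = (4·0.465462 − 0.449593) / 3 = 0.470752
T_{4}^{(2)} = 0.470752 + (0.470752 − 0.471018)/15 = 0.470734

0.4707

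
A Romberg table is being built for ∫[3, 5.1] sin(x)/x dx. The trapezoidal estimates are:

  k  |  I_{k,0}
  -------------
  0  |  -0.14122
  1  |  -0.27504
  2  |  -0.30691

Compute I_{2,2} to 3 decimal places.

-0.317

Richardson extrapolation on the trapezoidal column (denominator 4−1=3):
I_{1,1} = -0.27504 + (-0.27504 − (-0.14122))/3 = -0.31965
I_{2,1} = -0.30691 + (-0.30691 − (-0.27504))/3 = -0.31753
I_{2,2} = (16·(-0.31753) − (-0.31965)) / 15 = -0.31739
(Column j=1 coincides with Simpson's rule on the same nodes.)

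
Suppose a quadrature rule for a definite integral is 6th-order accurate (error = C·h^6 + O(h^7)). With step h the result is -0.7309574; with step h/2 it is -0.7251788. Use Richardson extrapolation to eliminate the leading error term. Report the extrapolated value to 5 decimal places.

-0.72509

The leading error scales as h^6; refining by a factor of 2 reduces it by 2^6 = 64.
Extrapolated value = (64·A(h/2) − A(h)) / (64 − 1)
= (64·(-0.7251788) − (-0.7309574)) / 63
= -45.6804858 / 63 = -0.7250871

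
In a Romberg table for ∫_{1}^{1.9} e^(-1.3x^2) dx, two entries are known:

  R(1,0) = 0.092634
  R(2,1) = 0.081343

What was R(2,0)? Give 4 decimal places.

From R(2,1) = (4·R(2,0) − R(1,0))/3, solve for R(2,0):
4·R(2,0) = 3·0.081343 + 0.092634 = 0.336663
R(2,0) = 0.084166

0.0842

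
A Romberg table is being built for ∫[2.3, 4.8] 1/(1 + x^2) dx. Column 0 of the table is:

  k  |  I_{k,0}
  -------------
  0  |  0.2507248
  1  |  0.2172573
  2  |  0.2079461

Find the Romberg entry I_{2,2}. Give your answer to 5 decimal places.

0.20476

Richardson extrapolation on the trapezoidal column (denominator 4−1=3):
I_{1,1} = 0.2172573 + (0.2172573 − 0.2507248)/3 = 0.2061015
I_{2,1} = 0.2079461 + (0.2079461 − 0.2172573)/3 = 0.2048424
I_{2,2} = 0.2048424 + (0.2048424 − 0.2061015)/15 = 0.2047585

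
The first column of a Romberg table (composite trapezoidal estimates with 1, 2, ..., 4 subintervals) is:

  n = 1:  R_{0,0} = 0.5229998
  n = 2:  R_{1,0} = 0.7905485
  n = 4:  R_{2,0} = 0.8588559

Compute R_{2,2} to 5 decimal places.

0.88175

R_{1,1} = 0.7905485 + (0.7905485 − 0.5229998)/3 = 0.8797314
R_{2,1} = (4·0.8588559 − 0.7905485) / 3 = 0.8816250
R_{2,2} = 0.8816250 + (0.8816250 − 0.8797314)/15 = 0.8817512
(Column j=1 coincides with Simpson's rule on the same nodes.)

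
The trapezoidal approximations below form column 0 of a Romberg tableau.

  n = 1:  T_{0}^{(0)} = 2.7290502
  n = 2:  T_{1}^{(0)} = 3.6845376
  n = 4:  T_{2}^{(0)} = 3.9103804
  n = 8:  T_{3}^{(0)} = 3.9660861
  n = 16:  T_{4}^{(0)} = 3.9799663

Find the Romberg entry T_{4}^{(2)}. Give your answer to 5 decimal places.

3.98459

Richardson extrapolation on the trapezoidal column (denominator 4−1=3):
T_{3}^{(1)} = 3.9660861 + (3.9660861 − 3.9103804)/3 = 3.9846547
T_{4}^{(1)} = 3.9799663 + (3.9799663 − 3.9660861)/3 = 3.9845930
T_{4}^{(2)} = (16·3.9845930 − 3.9846547) / 15 = 3.9845889
(Column j=1 coincides with Simpson's rule on the same nodes.)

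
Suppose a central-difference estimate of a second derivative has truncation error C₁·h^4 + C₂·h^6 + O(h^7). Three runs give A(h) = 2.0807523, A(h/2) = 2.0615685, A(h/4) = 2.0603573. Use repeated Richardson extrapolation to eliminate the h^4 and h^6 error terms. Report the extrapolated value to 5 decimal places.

First eliminate the h^4 term (factor 2^4 = 16):
  B₁ = (16·2.0615685 − 2.0807523)/15 = 2.0602896
  B₂ = (16·2.0603573 − 2.0615685)/15 = 2.0602766
Then eliminate the h^6 term (factor 2^6 = 64):
  (64·2.0602766 − 2.0602896)/63 = 2.0602764

2.06028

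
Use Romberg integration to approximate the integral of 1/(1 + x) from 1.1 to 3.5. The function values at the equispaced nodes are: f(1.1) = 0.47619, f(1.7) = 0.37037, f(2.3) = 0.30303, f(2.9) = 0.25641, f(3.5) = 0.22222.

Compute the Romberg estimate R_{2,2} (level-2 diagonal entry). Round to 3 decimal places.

R_{0,0} (trapezoid, 1 panel, h=2.4000): 0.83809
R_{1,0} (trapezoid, 2 panels, h=1.2000): 0.78268
R_{2,0} (trapezoid, 4 panels, h=0.6000): 0.76741
R_{1,1} = 0.78268 + (0.78268 − 0.83809)/3 = 0.76421
R_{2,1} = 0.76741 + (0.76741 − 0.78268)/3 = 0.76232
R_{2,2} = 0.76232 + (0.76232 − 0.76421)/15 = 0.76219

0.762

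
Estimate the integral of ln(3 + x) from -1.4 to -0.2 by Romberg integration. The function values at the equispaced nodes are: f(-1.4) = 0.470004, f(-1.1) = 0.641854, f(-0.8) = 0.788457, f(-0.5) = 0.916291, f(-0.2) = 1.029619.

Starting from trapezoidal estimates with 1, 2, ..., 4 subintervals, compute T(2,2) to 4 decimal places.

T(0,0) (trapezoid, 1 panel, h=1.2000): 0.899774
T(1,0) (trapezoid, 2 panels, h=0.6000): 0.922961
T(2,0) (trapezoid, 4 panels, h=0.3000): 0.928924
T(1,1) = 0.922961 + (0.922961 − 0.899774)/3 = 0.930690
T(2,1) = 0.928924 + (0.928924 − 0.922961)/3 = 0.930912
T(2,2) = 0.930912 + (0.930912 − 0.930690)/15 = 0.930927

0.9309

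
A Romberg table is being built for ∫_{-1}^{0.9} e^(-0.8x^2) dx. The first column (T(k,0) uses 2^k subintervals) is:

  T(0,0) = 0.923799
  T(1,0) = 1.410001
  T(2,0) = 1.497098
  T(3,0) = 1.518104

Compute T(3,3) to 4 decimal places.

1.5251

T(1,1) = 1.410001 + (1.410001 − 0.923799)/3 = 1.572068
T(2,1) = 1.497098 + (1.497098 − 1.410001)/3 = 1.526130
T(3,1) = 1.518104 + (1.518104 − 1.497098)/3 = 1.525106
T(2,2) = 1.526130 + (1.526130 − 1.572068)/15 = 1.523067
T(3,2) = (16·1.525106 − 1.526130) / 15 = 1.525038
T(3,3) = (64·1.525038 − 1.523067) / 63 = 1.525069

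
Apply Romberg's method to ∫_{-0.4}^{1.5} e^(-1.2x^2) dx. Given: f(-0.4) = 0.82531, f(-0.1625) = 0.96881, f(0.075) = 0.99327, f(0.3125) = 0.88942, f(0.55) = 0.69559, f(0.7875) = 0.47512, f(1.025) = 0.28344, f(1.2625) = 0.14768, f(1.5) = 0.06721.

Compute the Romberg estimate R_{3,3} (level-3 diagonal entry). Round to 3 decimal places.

1.168

R_{0,0} (trapezoid, 1 panel, h=1.9000): 0.84789
R_{1,0} (trapezoid, 2 panels, h=0.9500): 1.08476
R_{2,0} (trapezoid, 4 panels, h=0.4750): 1.14882
R_{3,0} (trapezoid, 8 panels, h=0.2375): 1.16365
R_{1,1} = 1.08476 + (1.08476 − 0.84789)/3 = 1.16372
R_{2,1} = 1.14882 + (1.14882 − 1.08476)/3 = 1.17017
R_{3,1} = 1.16365 + (1.16365 − 1.14882)/3 = 1.16859
R_{2,2} = 1.17017 + (1.17017 − 1.16372)/15 = 1.17060
R_{3,2} = 1.16859 + (1.16859 − 1.17017)/15 = 1.16848
R_{3,3} = 1.16848 + (1.16848 − 1.17060)/63 = 1.16845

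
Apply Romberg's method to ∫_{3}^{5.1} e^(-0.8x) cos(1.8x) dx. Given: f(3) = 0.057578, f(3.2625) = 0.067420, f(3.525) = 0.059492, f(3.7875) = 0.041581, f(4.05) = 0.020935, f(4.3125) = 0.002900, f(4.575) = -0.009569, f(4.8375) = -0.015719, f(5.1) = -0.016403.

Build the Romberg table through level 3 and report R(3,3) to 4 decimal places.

R(0,0) (trapezoid, 1 panel, h=2.1000): 0.043234
R(1,0) (trapezoid, 2 panels, h=1.0500): 0.043599
R(2,0) (trapezoid, 4 panels, h=0.5250): 0.048009
R(3,0) (trapezoid, 8 panels, h=0.2625): 0.049252
R(1,1) = 0.043599 + (0.043599 − 0.043234)/3 = 0.043721
R(2,1) = 0.048009 + (0.048009 − 0.043599)/3 = 0.049479
R(3,1) = 0.049252 + (0.049252 − 0.048009)/3 = 0.049666
R(2,2) = 0.049479 + (0.049479 − 0.043721)/15 = 0.049863
R(3,2) = 0.049666 + (0.049666 − 0.049479)/15 = 0.049678
R(3,3) = 0.049678 + (0.049678 − 0.049863)/63 = 0.049675

0.0497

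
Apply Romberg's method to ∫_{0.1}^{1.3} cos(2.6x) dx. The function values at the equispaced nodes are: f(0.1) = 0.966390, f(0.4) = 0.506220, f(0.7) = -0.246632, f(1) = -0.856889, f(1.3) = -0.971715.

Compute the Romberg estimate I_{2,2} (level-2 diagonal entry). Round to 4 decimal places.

-0.1896

I_{0,0} (trapezoid, 1 panel, h=1.2000): -0.003195
I_{1,0} (trapezoid, 2 panels, h=0.6000): -0.149577
I_{2,0} (trapezoid, 4 panels, h=0.3000): -0.179989
I_{1,1} = -0.149577 + (-0.149577 − (-0.003195))/3 = -0.198371
I_{2,1} = -0.179989 + (-0.179989 − (-0.149577))/3 = -0.190126
I_{2,2} = -0.190126 + (-0.190126 − (-0.198371))/15 = -0.189576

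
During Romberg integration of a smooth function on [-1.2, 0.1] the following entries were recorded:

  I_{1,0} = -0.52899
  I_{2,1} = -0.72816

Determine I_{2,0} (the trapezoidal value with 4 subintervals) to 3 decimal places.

From I_{2,1} = (4·I_{2,0} − I_{1,0})/3, solve for I_{2,0}:
4·I_{2,0} = 3·(-0.72816) + (-0.52899) = -2.71347
I_{2,0} = -0.67837

-0.678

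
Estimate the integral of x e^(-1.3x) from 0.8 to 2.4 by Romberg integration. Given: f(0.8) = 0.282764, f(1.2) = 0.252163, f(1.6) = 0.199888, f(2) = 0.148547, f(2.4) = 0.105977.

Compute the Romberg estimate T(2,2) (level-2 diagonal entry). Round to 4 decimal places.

0.3190

T(0,0) (trapezoid, 1 panel, h=1.6000): 0.310993
T(1,0) (trapezoid, 2 panels, h=0.8000): 0.315407
T(2,0) (trapezoid, 4 panels, h=0.4000): 0.317987
T(1,1) = 0.315407 + (0.315407 − 0.310993)/3 = 0.316878
T(2,1) = 0.317987 + (0.317987 − 0.315407)/3 = 0.318847
T(2,2) = 0.318847 + (0.318847 − 0.316878)/15 = 0.318978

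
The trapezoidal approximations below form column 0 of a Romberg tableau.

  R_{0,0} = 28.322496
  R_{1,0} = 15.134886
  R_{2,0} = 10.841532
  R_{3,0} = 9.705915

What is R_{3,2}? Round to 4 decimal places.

Richardson extrapolation on the trapezoidal column (denominator 4−1=3):
R_{2,1} = 10.841532 + (10.841532 − 15.134886)/3 = 9.410414
R_{3,1} = (4·9.705915 − 10.841532) / 3 = 9.327376
R_{3,2} = (16·9.327376 − 9.410414) / 15 = 9.321840

9.3218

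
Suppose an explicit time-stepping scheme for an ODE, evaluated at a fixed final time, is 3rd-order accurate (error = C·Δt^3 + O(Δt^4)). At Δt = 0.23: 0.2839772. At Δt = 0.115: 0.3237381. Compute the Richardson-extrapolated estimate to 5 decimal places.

0.32942

The leading error scales as Δt^3; refining by a factor of 2 reduces it by 2^3 = 8.
Extrapolated value = (8·A(Δt/2) − A(Δt)) / (8 − 1)
= (8·0.3237381 − 0.2839772) / 7
= 2.3059276 / 7 = 0.3294182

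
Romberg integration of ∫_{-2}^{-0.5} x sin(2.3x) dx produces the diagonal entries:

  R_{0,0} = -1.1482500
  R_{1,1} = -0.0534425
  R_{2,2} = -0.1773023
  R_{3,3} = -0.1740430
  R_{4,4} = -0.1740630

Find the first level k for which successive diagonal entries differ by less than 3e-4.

k = 4

|R_{1,1} − R_{0,0}| = 1.0948075 ≥ 3e-4
|R_{2,2} − R_{1,1}| = 0.1238598 ≥ 3e-4
|R_{3,3} − R_{2,2}| = 0.0032593 ≥ 3e-4
|R_{4,4} − R_{3,3}| = 0.0000200 < 3e-4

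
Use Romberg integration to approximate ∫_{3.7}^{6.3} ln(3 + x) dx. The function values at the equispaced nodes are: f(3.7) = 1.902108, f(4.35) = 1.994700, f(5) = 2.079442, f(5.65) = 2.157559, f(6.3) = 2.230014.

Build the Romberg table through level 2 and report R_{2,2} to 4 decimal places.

R_{0,0} (trapezoid, 1 panel, h=2.6000): 5.371759
R_{1,0} (trapezoid, 2 panels, h=1.3000): 5.389154
R_{2,0} (trapezoid, 4 panels, h=0.6500): 5.393545
R_{1,1} = 5.389154 + (5.389154 − 5.371759)/3 = 5.394952
R_{2,1} = 5.393545 + (5.393545 − 5.389154)/3 = 5.395009
R_{2,2} = 5.395009 + (5.395009 − 5.394952)/15 = 5.395013

5.3950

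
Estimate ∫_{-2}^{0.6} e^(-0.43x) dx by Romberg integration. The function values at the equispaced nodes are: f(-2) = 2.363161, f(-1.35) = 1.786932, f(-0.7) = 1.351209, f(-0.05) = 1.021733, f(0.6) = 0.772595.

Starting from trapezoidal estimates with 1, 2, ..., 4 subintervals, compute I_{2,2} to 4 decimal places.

3.6990

I_{0,0} (trapezoid, 1 panel, h=2.6000): 4.076483
I_{1,0} (trapezoid, 2 panels, h=1.3000): 3.794813
I_{2,0} (trapezoid, 4 panels, h=0.6500): 3.723039
I_{1,1} = 3.794813 + (3.794813 − 4.076483)/3 = 3.700923
I_{2,1} = 3.723039 + (3.723039 − 3.794813)/3 = 3.699114
I_{2,2} = 3.699114 + (3.699114 − 3.700923)/15 = 3.698993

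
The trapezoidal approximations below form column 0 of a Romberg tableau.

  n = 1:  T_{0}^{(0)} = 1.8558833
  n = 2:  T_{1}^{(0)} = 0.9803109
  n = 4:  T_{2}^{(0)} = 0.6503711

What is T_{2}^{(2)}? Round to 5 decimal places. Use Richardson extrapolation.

Richardson extrapolation on the trapezoidal column (denominator 4−1=3):
T_{1}^{(1)} = 0.9803109 + (0.9803109 − 1.8558833)/3 = 0.6884534
T_{2}^{(1)} = 0.6503711 + (0.6503711 − 0.9803109)/3 = 0.5403912
T_{2}^{(2)} = (16·0.5403912 − 0.6884534) / 15 = 0.5305204

0.53052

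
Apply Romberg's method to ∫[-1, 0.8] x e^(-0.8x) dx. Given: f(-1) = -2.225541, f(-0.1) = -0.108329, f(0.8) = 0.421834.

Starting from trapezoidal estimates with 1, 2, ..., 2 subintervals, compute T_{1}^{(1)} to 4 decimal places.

T_{0}^{(0)} (trapezoid, 1 panel, h=1.8000): -1.623336
T_{1}^{(0)} (trapezoid, 2 panels, h=0.9000): -0.909164
T_{1}^{(1)} = -0.909164 + (-0.909164 − (-1.623336))/3 = -0.671107

-0.6711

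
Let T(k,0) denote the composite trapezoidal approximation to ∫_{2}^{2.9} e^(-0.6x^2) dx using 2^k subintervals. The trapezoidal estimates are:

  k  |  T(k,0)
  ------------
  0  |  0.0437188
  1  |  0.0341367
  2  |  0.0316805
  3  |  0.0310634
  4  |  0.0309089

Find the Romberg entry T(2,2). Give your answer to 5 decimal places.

0.03086

T(1,1) = (4·0.0341367 − 0.0437188) / 3 = 0.0309427
T(2,1) = 0.0316805 + (0.0316805 − 0.0341367)/3 = 0.0308618
T(2,2) = (16·0.0308618 − 0.0309427) / 15 = 0.0308564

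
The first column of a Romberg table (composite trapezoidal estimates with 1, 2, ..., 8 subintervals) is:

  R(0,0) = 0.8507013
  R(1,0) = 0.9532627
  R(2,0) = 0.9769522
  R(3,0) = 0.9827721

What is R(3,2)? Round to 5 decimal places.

R(2,1) = 0.9769522 + (0.9769522 − 0.9532627)/3 = 0.9848487
R(3,1) = (4·0.9827721 − 0.9769522) / 3 = 0.9847121
R(3,2) = (16·0.9847121 − 0.9848487) / 15 = 0.9847030

0.98470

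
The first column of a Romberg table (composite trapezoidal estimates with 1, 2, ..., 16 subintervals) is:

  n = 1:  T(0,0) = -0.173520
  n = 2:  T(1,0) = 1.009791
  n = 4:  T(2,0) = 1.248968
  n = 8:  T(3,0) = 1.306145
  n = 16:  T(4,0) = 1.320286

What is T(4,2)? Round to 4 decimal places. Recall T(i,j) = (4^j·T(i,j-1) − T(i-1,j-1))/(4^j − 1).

1.3250

Richardson extrapolation on the trapezoidal column (denominator 4−1=3):
T(3,1) = (4·1.306145 − 1.248968) / 3 = 1.325204
T(4,1) = 1.320286 + (1.320286 − 1.306145)/3 = 1.325000
T(4,2) = (16·1.325000 − 1.325204) / 15 = 1.324986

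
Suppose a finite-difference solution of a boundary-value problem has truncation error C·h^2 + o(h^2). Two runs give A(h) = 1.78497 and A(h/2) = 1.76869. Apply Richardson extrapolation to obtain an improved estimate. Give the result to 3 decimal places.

Extrapolated value = (4·A(h/2) − A(h)) / (4 − 1)
= (4·1.76869 − 1.78497) / 3
= 5.28979 / 3 = 1.76326

1.763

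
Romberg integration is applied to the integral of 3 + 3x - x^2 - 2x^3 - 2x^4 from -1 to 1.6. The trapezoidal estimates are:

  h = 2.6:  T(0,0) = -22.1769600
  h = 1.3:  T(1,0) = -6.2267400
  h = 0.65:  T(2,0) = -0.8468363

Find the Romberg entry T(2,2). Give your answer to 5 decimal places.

1.07023

T(1,1) = (4·(-6.2267400) − (-22.1769600)) / 3 = -0.9100000
T(2,1) = -0.8468363 + (-0.8468363 − (-6.2267400))/3 = 0.9464649
T(2,2) = (16·0.9464649 − (-0.9100000)) / 15 = 1.0702292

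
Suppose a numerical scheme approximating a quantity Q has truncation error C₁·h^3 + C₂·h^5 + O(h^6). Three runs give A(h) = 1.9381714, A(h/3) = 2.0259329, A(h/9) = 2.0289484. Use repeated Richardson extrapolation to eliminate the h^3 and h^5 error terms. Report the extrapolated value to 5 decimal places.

First eliminate the h^3 term (factor 3^3 = 27):
  B₁ = (27·2.0259329 − 1.9381714)/26 = 2.0293083
  B₂ = (27·2.0289484 − 2.0259329)/26 = 2.0290644
Then eliminate the h^5 term (factor 3^5 = 243):
  (243·2.0290644 − 2.0293083)/242 = 2.0290634

2.02906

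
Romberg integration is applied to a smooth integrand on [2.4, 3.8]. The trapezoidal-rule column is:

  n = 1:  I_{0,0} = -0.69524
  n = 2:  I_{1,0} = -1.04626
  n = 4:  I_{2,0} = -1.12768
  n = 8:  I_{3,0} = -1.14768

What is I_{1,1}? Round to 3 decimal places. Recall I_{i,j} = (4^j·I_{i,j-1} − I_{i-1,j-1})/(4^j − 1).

I_{1,1} = (4·(-1.04626) − (-0.69524)) / 3 = -1.16327
(Column j=1 coincides with Simpson's rule on the same nodes.)

-1.163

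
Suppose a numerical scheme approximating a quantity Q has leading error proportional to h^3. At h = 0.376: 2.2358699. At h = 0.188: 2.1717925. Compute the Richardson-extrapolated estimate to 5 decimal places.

The leading error scales as h^3; refining by a factor of 2 reduces it by 2^3 = 8.
Extrapolated value = (8·A(h/2) − A(h)) / (8 − 1)
= (8·2.1717925 − 2.2358699) / 7
= 15.1384701 / 7 = 2.1626386

2.16264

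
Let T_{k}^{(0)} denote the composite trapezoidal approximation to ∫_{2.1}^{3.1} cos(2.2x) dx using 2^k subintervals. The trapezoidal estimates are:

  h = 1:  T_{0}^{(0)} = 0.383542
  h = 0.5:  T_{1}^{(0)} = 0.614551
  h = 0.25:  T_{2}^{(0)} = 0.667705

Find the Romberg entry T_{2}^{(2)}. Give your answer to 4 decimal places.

0.6850

Richardson extrapolation on the trapezoidal column (denominator 4−1=3):
T_{1}^{(1)} = (4·0.614551 − 0.383542) / 3 = 0.691554
T_{2}^{(1)} = 0.667705 + (0.667705 − 0.614551)/3 = 0.685423
T_{2}^{(2)} = 0.685423 + (0.685423 − 0.691554)/15 = 0.685014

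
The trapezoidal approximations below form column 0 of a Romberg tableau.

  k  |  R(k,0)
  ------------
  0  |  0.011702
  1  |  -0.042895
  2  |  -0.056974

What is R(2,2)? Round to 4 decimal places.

Richardson extrapolation on the trapezoidal column (denominator 4−1=3):
R(1,1) = -0.042895 + (-0.042895 − 0.011702)/3 = -0.061094
R(2,1) = -0.056974 + (-0.056974 − (-0.042895))/3 = -0.061667
R(2,2) = -0.061667 + (-0.061667 − (-0.061094))/15 = -0.061705

-0.0617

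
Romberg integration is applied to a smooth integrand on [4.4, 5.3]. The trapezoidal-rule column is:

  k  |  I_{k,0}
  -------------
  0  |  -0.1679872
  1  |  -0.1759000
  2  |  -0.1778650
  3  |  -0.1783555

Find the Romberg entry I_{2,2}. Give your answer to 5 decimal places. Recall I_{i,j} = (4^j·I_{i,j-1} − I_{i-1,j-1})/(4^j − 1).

-0.17852

Richardson extrapolation on the trapezoidal column (denominator 4−1=3):
I_{1,1} = -0.1759000 + (-0.1759000 − (-0.1679872))/3 = -0.1785376
I_{2,1} = -0.1778650 + (-0.1778650 − (-0.1759000))/3 = -0.1785200
I_{2,2} = -0.1785200 + (-0.1785200 − (-0.1785376))/15 = -0.1785188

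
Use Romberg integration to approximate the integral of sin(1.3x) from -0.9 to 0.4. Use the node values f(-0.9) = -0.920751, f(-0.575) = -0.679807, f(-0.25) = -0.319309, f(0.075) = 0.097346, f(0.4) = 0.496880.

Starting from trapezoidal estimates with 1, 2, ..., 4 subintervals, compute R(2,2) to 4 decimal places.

R(0,0) (trapezoid, 1 panel, h=1.3000): -0.275516
R(1,0) (trapezoid, 2 panels, h=0.6500): -0.345309
R(2,0) (trapezoid, 4 panels, h=0.3250): -0.361954
R(1,1) = -0.345309 + (-0.345309 − (-0.275516))/3 = -0.368573
R(2,1) = -0.361954 + (-0.361954 − (-0.345309))/3 = -0.367502
R(2,2) = -0.367502 + (-0.367502 − (-0.368573))/15 = -0.367431

-0.3674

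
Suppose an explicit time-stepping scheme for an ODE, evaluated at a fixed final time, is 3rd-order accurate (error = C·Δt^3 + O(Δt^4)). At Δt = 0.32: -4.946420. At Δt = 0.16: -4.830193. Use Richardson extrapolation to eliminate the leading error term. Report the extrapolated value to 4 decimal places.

-4.8136

The leading error scales as Δt^3; refining by a factor of 2 reduces it by 2^3 = 8.
Extrapolated value = (8·A(Δt/2) − A(Δt)) / (8 − 1)
= (8·(-4.830193) − (-4.946420)) / 7
= -33.695124 / 7 = -4.813589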